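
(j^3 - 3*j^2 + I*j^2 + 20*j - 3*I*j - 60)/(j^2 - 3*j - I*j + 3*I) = (j^2 + I*j + 20)/(j - I)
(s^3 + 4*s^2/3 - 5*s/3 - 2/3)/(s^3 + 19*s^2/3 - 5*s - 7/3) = (s + 2)/(s + 7)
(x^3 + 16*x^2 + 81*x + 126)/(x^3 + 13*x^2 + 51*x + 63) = (x + 6)/(x + 3)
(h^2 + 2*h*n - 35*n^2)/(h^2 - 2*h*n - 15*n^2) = (h + 7*n)/(h + 3*n)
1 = 1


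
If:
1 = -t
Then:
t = -1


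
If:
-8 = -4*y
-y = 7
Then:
No Solution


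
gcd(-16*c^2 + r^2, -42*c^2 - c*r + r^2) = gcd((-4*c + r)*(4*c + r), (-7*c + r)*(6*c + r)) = 1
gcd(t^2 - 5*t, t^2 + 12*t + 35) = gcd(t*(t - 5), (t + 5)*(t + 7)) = 1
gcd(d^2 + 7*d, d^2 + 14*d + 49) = d + 7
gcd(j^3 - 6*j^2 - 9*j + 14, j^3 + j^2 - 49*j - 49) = j - 7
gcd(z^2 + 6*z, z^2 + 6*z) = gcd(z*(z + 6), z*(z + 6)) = z^2 + 6*z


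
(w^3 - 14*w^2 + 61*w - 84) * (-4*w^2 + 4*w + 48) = -4*w^5 + 60*w^4 - 252*w^3 - 92*w^2 + 2592*w - 4032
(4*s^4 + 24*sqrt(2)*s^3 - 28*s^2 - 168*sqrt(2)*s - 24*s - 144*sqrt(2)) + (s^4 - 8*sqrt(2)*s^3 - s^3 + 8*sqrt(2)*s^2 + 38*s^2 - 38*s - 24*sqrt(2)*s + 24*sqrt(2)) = 5*s^4 - s^3 + 16*sqrt(2)*s^3 + 10*s^2 + 8*sqrt(2)*s^2 - 192*sqrt(2)*s - 62*s - 120*sqrt(2)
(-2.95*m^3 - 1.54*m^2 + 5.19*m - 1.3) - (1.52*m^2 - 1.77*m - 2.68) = -2.95*m^3 - 3.06*m^2 + 6.96*m + 1.38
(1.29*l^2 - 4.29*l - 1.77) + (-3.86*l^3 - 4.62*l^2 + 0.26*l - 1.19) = -3.86*l^3 - 3.33*l^2 - 4.03*l - 2.96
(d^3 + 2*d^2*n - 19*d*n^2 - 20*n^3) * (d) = d^4 + 2*d^3*n - 19*d^2*n^2 - 20*d*n^3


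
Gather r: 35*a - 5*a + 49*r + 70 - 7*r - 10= 30*a + 42*r + 60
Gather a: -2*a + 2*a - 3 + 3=0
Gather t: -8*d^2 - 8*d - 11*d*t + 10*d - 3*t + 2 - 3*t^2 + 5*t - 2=-8*d^2 + 2*d - 3*t^2 + t*(2 - 11*d)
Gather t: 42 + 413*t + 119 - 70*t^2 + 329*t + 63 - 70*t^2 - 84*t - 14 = -140*t^2 + 658*t + 210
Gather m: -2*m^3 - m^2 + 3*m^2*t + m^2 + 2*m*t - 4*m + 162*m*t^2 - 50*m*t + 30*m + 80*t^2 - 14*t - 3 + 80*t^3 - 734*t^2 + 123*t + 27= -2*m^3 + 3*m^2*t + m*(162*t^2 - 48*t + 26) + 80*t^3 - 654*t^2 + 109*t + 24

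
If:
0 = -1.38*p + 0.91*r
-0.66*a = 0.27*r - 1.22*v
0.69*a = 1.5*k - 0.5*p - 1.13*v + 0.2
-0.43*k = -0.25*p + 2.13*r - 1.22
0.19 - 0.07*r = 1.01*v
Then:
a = 0.03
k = 0.12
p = 0.39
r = 0.59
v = 0.15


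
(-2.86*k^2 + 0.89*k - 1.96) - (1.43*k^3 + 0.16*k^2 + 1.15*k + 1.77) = -1.43*k^3 - 3.02*k^2 - 0.26*k - 3.73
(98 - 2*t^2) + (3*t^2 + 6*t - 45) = t^2 + 6*t + 53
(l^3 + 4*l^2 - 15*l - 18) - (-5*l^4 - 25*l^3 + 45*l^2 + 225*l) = 5*l^4 + 26*l^3 - 41*l^2 - 240*l - 18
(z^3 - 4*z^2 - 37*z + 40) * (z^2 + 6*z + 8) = z^5 + 2*z^4 - 53*z^3 - 214*z^2 - 56*z + 320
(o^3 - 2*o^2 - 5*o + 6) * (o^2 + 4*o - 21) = o^5 + 2*o^4 - 34*o^3 + 28*o^2 + 129*o - 126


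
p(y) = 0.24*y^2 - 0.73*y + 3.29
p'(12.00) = 5.03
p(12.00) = 29.09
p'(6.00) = 2.15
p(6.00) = 7.55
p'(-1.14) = -1.28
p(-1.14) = 4.43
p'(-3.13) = -2.23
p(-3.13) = 7.93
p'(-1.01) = -1.21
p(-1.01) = 4.27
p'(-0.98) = -1.20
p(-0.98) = 4.24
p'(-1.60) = -1.50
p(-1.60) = 5.07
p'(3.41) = 0.91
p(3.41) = 3.59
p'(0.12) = -0.67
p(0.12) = 3.21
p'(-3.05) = -2.19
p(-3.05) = 7.75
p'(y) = 0.48*y - 0.73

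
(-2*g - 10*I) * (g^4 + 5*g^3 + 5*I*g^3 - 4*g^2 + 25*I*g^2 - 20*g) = -2*g^5 - 10*g^4 - 20*I*g^4 + 58*g^3 - 100*I*g^3 + 290*g^2 + 40*I*g^2 + 200*I*g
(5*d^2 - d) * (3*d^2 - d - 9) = 15*d^4 - 8*d^3 - 44*d^2 + 9*d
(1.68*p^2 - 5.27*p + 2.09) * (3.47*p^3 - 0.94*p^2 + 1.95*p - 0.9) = 5.8296*p^5 - 19.8661*p^4 + 15.4821*p^3 - 13.7531*p^2 + 8.8185*p - 1.881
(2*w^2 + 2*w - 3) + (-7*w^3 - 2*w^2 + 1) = -7*w^3 + 2*w - 2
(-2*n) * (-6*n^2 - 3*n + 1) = 12*n^3 + 6*n^2 - 2*n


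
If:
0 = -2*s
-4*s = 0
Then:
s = 0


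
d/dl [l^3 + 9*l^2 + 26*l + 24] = 3*l^2 + 18*l + 26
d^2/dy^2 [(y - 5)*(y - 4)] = 2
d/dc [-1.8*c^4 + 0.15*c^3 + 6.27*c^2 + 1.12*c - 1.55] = -7.2*c^3 + 0.45*c^2 + 12.54*c + 1.12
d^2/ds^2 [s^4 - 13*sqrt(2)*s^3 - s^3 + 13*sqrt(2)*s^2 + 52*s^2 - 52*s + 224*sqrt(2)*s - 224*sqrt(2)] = 12*s^2 - 78*sqrt(2)*s - 6*s + 26*sqrt(2) + 104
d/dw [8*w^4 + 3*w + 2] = 32*w^3 + 3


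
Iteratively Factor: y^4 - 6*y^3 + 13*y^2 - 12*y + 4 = (y - 2)*(y^3 - 4*y^2 + 5*y - 2) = (y - 2)*(y - 1)*(y^2 - 3*y + 2) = (y - 2)^2*(y - 1)*(y - 1)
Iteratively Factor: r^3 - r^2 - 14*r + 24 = (r + 4)*(r^2 - 5*r + 6) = (r - 2)*(r + 4)*(r - 3)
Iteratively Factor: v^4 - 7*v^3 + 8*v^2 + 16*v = (v)*(v^3 - 7*v^2 + 8*v + 16) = v*(v - 4)*(v^2 - 3*v - 4) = v*(v - 4)^2*(v + 1)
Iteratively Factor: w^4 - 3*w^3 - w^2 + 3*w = (w - 1)*(w^3 - 2*w^2 - 3*w) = (w - 3)*(w - 1)*(w^2 + w) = w*(w - 3)*(w - 1)*(w + 1)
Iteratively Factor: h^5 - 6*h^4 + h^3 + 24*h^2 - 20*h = (h - 1)*(h^4 - 5*h^3 - 4*h^2 + 20*h) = (h - 5)*(h - 1)*(h^3 - 4*h) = h*(h - 5)*(h - 1)*(h^2 - 4) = h*(h - 5)*(h - 2)*(h - 1)*(h + 2)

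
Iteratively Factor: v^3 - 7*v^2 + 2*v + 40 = (v + 2)*(v^2 - 9*v + 20) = (v - 4)*(v + 2)*(v - 5)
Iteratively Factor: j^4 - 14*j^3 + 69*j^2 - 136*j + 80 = (j - 1)*(j^3 - 13*j^2 + 56*j - 80) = (j - 4)*(j - 1)*(j^2 - 9*j + 20) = (j - 4)^2*(j - 1)*(j - 5)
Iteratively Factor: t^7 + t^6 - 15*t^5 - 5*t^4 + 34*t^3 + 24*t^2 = (t)*(t^6 + t^5 - 15*t^4 - 5*t^3 + 34*t^2 + 24*t) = t*(t - 2)*(t^5 + 3*t^4 - 9*t^3 - 23*t^2 - 12*t) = t^2*(t - 2)*(t^4 + 3*t^3 - 9*t^2 - 23*t - 12) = t^2*(t - 2)*(t + 4)*(t^3 - t^2 - 5*t - 3) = t^2*(t - 3)*(t - 2)*(t + 4)*(t^2 + 2*t + 1) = t^2*(t - 3)*(t - 2)*(t + 1)*(t + 4)*(t + 1)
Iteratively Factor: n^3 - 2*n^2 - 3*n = (n)*(n^2 - 2*n - 3) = n*(n + 1)*(n - 3)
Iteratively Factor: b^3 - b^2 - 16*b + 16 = (b - 1)*(b^2 - 16) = (b - 1)*(b + 4)*(b - 4)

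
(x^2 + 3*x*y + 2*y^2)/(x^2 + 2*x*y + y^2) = (x + 2*y)/(x + y)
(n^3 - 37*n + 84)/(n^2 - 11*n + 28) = (n^2 + 4*n - 21)/(n - 7)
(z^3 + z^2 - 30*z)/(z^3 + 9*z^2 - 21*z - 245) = z*(z + 6)/(z^2 + 14*z + 49)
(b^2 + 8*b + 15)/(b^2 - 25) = (b + 3)/(b - 5)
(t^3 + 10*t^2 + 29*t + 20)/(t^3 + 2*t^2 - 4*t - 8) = (t^3 + 10*t^2 + 29*t + 20)/(t^3 + 2*t^2 - 4*t - 8)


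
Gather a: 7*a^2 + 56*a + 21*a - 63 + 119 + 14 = 7*a^2 + 77*a + 70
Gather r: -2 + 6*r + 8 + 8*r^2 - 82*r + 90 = 8*r^2 - 76*r + 96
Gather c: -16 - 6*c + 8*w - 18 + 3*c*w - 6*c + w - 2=c*(3*w - 12) + 9*w - 36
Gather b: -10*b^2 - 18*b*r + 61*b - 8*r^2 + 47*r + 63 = -10*b^2 + b*(61 - 18*r) - 8*r^2 + 47*r + 63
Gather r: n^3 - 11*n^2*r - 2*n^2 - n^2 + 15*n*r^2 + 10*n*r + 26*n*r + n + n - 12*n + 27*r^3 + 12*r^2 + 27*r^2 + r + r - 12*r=n^3 - 3*n^2 - 10*n + 27*r^3 + r^2*(15*n + 39) + r*(-11*n^2 + 36*n - 10)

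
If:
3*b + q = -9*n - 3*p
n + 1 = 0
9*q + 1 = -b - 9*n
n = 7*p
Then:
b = 269/91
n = -1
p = -1/7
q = 51/91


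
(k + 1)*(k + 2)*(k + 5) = k^3 + 8*k^2 + 17*k + 10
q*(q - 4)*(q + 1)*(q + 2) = q^4 - q^3 - 10*q^2 - 8*q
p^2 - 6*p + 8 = (p - 4)*(p - 2)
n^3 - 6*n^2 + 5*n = n*(n - 5)*(n - 1)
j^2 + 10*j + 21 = (j + 3)*(j + 7)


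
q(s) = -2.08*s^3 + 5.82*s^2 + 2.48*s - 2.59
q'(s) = -6.24*s^2 + 11.64*s + 2.48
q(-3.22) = 119.21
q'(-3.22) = -99.70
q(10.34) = -1654.15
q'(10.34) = -544.32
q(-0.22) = -2.83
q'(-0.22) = -0.38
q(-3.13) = 110.45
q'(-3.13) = -95.09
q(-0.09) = -2.76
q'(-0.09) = 1.38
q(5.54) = -163.89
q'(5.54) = -124.55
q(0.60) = 0.54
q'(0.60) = 7.22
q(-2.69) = 73.34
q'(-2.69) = -73.98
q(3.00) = 1.07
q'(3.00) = -18.76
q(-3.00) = 98.51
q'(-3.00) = -88.60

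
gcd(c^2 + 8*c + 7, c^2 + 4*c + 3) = c + 1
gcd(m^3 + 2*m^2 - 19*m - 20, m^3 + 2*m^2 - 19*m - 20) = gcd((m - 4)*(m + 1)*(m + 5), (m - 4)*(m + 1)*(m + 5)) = m^3 + 2*m^2 - 19*m - 20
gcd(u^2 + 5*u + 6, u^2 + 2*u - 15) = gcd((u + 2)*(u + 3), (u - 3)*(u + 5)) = 1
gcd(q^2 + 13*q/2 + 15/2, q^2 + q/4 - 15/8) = q + 3/2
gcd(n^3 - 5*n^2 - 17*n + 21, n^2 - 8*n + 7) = n^2 - 8*n + 7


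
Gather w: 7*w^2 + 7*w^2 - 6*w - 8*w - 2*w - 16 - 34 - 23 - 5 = 14*w^2 - 16*w - 78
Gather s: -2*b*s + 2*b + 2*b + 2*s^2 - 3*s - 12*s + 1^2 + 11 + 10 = 4*b + 2*s^2 + s*(-2*b - 15) + 22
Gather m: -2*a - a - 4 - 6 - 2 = -3*a - 12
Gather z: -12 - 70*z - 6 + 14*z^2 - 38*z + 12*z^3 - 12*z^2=12*z^3 + 2*z^2 - 108*z - 18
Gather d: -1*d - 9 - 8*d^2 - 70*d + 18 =-8*d^2 - 71*d + 9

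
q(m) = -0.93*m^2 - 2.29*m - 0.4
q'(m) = -1.86*m - 2.29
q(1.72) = -7.09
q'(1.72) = -5.49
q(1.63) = -6.60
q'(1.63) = -5.32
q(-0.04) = -0.31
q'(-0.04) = -2.22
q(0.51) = -1.81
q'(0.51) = -3.24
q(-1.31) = 1.00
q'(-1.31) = 0.15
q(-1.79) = 0.72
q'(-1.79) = 1.04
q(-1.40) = 0.98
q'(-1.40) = 0.31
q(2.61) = -12.71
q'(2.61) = -7.14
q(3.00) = -15.64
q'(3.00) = -7.87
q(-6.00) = -20.14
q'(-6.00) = 8.87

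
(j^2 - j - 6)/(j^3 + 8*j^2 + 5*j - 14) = (j - 3)/(j^2 + 6*j - 7)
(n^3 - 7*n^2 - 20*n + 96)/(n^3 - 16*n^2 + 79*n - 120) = (n + 4)/(n - 5)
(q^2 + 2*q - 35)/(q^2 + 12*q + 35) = (q - 5)/(q + 5)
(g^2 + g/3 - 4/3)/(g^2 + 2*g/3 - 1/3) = (3*g^2 + g - 4)/(3*g^2 + 2*g - 1)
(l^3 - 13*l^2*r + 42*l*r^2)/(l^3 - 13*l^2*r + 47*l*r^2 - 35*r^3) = l*(l - 6*r)/(l^2 - 6*l*r + 5*r^2)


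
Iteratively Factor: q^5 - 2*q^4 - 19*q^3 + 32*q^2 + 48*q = (q - 3)*(q^4 + q^3 - 16*q^2 - 16*q) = (q - 3)*(q + 4)*(q^3 - 3*q^2 - 4*q) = (q - 3)*(q + 1)*(q + 4)*(q^2 - 4*q) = q*(q - 3)*(q + 1)*(q + 4)*(q - 4)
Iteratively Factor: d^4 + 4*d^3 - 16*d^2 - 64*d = (d + 4)*(d^3 - 16*d) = (d - 4)*(d + 4)*(d^2 + 4*d) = (d - 4)*(d + 4)^2*(d)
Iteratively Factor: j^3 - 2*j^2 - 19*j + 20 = (j - 5)*(j^2 + 3*j - 4) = (j - 5)*(j + 4)*(j - 1)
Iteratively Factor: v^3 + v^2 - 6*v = (v)*(v^2 + v - 6) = v*(v - 2)*(v + 3)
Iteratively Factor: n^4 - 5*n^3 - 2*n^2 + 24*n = (n)*(n^3 - 5*n^2 - 2*n + 24) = n*(n - 3)*(n^2 - 2*n - 8) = n*(n - 4)*(n - 3)*(n + 2)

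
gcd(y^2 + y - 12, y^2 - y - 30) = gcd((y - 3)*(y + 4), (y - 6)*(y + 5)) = 1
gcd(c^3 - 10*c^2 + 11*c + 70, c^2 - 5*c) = c - 5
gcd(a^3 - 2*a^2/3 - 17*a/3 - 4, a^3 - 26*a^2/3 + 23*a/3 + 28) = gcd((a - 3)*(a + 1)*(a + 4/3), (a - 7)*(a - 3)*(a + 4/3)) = a^2 - 5*a/3 - 4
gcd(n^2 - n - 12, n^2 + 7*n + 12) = n + 3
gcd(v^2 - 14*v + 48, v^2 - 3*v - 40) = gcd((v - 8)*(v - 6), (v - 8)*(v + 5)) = v - 8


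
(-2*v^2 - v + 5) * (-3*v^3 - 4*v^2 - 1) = 6*v^5 + 11*v^4 - 11*v^3 - 18*v^2 + v - 5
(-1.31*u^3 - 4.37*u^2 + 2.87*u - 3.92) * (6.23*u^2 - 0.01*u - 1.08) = -8.1613*u^5 - 27.212*u^4 + 19.3386*u^3 - 19.7307*u^2 - 3.0604*u + 4.2336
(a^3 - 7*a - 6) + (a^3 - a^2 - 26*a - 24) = 2*a^3 - a^2 - 33*a - 30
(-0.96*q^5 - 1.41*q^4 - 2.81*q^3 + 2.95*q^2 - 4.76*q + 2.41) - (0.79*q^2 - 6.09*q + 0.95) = -0.96*q^5 - 1.41*q^4 - 2.81*q^3 + 2.16*q^2 + 1.33*q + 1.46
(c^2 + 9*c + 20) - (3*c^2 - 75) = -2*c^2 + 9*c + 95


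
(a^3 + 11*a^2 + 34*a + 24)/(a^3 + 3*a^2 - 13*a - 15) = (a^2 + 10*a + 24)/(a^2 + 2*a - 15)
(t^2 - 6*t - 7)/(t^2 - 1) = (t - 7)/(t - 1)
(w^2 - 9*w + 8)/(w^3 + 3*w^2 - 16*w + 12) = (w - 8)/(w^2 + 4*w - 12)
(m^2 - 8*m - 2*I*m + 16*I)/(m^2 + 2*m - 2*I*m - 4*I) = (m - 8)/(m + 2)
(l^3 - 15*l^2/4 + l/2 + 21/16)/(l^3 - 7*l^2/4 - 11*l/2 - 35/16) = (4*l - 3)/(4*l + 5)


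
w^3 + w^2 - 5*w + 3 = (w - 1)^2*(w + 3)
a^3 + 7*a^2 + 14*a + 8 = (a + 1)*(a + 2)*(a + 4)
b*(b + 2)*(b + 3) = b^3 + 5*b^2 + 6*b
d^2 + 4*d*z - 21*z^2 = (d - 3*z)*(d + 7*z)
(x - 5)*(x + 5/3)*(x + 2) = x^3 - 4*x^2/3 - 15*x - 50/3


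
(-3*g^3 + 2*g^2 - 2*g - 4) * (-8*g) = 24*g^4 - 16*g^3 + 16*g^2 + 32*g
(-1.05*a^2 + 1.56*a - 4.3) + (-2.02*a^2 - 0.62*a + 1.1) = -3.07*a^2 + 0.94*a - 3.2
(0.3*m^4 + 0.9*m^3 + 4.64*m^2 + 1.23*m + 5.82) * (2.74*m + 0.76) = 0.822*m^5 + 2.694*m^4 + 13.3976*m^3 + 6.8966*m^2 + 16.8816*m + 4.4232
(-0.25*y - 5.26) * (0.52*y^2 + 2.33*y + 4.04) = -0.13*y^3 - 3.3177*y^2 - 13.2658*y - 21.2504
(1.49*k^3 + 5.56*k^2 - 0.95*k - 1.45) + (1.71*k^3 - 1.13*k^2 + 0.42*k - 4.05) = 3.2*k^3 + 4.43*k^2 - 0.53*k - 5.5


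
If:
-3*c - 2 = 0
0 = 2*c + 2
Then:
No Solution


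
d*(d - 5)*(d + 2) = d^3 - 3*d^2 - 10*d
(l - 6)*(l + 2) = l^2 - 4*l - 12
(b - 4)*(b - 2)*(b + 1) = b^3 - 5*b^2 + 2*b + 8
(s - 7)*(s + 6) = s^2 - s - 42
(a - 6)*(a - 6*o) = a^2 - 6*a*o - 6*a + 36*o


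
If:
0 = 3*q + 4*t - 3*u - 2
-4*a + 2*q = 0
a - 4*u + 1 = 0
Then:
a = 4*u - 1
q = 8*u - 2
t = 2 - 21*u/4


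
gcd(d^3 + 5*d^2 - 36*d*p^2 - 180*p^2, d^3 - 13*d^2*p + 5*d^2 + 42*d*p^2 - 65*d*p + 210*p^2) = -d^2 + 6*d*p - 5*d + 30*p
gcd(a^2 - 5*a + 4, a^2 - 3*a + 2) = a - 1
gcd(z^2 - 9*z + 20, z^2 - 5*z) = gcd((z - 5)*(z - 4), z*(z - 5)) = z - 5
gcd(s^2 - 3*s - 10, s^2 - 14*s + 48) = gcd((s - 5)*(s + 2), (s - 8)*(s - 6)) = 1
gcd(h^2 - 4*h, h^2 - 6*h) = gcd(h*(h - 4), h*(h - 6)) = h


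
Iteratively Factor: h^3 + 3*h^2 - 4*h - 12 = (h + 2)*(h^2 + h - 6) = (h - 2)*(h + 2)*(h + 3)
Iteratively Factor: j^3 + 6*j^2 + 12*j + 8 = (j + 2)*(j^2 + 4*j + 4) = (j + 2)^2*(j + 2)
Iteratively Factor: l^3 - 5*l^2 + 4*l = (l - 1)*(l^2 - 4*l) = l*(l - 1)*(l - 4)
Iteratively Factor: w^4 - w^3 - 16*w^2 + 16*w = (w - 4)*(w^3 + 3*w^2 - 4*w) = (w - 4)*(w - 1)*(w^2 + 4*w) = w*(w - 4)*(w - 1)*(w + 4)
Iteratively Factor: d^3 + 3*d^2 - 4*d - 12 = (d + 3)*(d^2 - 4) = (d + 2)*(d + 3)*(d - 2)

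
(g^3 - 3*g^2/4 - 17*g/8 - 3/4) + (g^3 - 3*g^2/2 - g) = 2*g^3 - 9*g^2/4 - 25*g/8 - 3/4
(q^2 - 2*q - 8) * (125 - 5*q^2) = -5*q^4 + 10*q^3 + 165*q^2 - 250*q - 1000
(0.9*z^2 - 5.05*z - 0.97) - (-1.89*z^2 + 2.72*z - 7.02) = 2.79*z^2 - 7.77*z + 6.05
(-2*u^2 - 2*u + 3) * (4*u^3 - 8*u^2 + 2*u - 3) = -8*u^5 + 8*u^4 + 24*u^3 - 22*u^2 + 12*u - 9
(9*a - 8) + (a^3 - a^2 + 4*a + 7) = a^3 - a^2 + 13*a - 1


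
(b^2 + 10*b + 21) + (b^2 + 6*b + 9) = 2*b^2 + 16*b + 30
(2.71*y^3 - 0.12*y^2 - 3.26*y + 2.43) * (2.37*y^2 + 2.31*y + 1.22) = 6.4227*y^5 + 5.9757*y^4 - 4.6972*y^3 - 1.9179*y^2 + 1.6361*y + 2.9646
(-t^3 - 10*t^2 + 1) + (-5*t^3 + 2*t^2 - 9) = -6*t^3 - 8*t^2 - 8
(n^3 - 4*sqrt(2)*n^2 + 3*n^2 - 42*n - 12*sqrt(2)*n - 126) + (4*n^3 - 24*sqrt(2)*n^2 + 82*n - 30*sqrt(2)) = 5*n^3 - 28*sqrt(2)*n^2 + 3*n^2 - 12*sqrt(2)*n + 40*n - 126 - 30*sqrt(2)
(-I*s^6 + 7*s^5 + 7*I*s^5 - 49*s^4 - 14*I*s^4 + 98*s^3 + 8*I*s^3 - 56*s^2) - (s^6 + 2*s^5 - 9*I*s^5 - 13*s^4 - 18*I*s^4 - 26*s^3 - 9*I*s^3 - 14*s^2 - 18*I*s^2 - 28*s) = -s^6 - I*s^6 + 5*s^5 + 16*I*s^5 - 36*s^4 + 4*I*s^4 + 124*s^3 + 17*I*s^3 - 42*s^2 + 18*I*s^2 + 28*s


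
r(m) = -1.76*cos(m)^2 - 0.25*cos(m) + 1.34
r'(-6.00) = 1.01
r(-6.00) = -0.52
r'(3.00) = -0.46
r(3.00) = -0.14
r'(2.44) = -1.57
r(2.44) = 0.50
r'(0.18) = 0.66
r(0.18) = -0.61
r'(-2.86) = 0.87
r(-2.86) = -0.04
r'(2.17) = -1.43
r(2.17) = 0.92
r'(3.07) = -0.23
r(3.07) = -0.16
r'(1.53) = 0.39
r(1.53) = 1.33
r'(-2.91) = 0.73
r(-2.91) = -0.08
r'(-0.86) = -1.93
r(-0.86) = 0.43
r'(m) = 3.52*sin(m)*cos(m) + 0.25*sin(m) = (3.52*cos(m) + 0.25)*sin(m)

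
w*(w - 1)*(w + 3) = w^3 + 2*w^2 - 3*w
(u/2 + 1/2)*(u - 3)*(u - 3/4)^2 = u^4/2 - 7*u^3/4 + 9*u^2/32 + 27*u/16 - 27/32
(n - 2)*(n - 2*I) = n^2 - 2*n - 2*I*n + 4*I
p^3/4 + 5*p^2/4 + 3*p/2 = p*(p/4 + 1/2)*(p + 3)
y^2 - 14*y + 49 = (y - 7)^2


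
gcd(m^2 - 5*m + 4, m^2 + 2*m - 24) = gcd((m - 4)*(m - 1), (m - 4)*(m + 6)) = m - 4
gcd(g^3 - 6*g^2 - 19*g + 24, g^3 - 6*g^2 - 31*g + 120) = g - 8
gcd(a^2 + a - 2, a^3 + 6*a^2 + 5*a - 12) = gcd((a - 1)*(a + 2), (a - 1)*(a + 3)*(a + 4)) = a - 1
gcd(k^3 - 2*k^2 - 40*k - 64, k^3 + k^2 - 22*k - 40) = k^2 + 6*k + 8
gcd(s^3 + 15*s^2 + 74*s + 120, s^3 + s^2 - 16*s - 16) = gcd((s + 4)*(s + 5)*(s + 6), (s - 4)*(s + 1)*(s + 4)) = s + 4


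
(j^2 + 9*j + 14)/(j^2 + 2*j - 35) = (j + 2)/(j - 5)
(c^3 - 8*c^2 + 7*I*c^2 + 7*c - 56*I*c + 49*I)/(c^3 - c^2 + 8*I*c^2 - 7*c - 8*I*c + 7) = (c - 7)/(c + I)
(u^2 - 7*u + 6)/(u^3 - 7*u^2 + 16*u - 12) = (u^2 - 7*u + 6)/(u^3 - 7*u^2 + 16*u - 12)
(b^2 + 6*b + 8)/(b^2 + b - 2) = (b + 4)/(b - 1)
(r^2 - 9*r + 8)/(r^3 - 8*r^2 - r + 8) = 1/(r + 1)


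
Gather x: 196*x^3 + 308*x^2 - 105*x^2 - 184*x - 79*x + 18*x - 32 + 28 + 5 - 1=196*x^3 + 203*x^2 - 245*x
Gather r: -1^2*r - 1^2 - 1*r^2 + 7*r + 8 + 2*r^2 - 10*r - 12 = r^2 - 4*r - 5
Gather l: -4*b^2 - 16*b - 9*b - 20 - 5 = -4*b^2 - 25*b - 25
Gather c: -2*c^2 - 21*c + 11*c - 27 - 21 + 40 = -2*c^2 - 10*c - 8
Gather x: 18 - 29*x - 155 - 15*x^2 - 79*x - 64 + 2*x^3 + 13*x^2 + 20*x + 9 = 2*x^3 - 2*x^2 - 88*x - 192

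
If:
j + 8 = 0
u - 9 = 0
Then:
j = -8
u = 9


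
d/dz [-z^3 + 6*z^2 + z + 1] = -3*z^2 + 12*z + 1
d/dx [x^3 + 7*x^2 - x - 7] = 3*x^2 + 14*x - 1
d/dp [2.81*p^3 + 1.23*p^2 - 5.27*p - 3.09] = 8.43*p^2 + 2.46*p - 5.27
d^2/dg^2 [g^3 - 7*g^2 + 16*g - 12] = 6*g - 14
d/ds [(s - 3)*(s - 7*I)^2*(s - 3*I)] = 4*s^3 + s^2*(-9 - 51*I) + s*(-182 + 102*I) + 273 + 147*I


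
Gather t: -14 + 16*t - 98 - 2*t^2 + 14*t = -2*t^2 + 30*t - 112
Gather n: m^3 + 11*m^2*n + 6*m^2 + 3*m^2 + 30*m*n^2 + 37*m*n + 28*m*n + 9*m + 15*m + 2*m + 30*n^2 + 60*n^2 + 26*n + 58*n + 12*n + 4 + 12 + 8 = m^3 + 9*m^2 + 26*m + n^2*(30*m + 90) + n*(11*m^2 + 65*m + 96) + 24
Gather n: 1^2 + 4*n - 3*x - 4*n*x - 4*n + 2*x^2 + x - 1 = -4*n*x + 2*x^2 - 2*x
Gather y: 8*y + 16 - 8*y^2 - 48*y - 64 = -8*y^2 - 40*y - 48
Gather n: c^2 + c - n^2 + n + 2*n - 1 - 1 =c^2 + c - n^2 + 3*n - 2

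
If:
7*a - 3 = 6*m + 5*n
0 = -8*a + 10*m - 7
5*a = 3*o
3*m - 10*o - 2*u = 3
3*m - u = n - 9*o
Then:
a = -1197/7228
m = 2051/3614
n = -10935/7228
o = -1995/7228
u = 2643/3614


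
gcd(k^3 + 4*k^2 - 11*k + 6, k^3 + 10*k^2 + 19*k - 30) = k^2 + 5*k - 6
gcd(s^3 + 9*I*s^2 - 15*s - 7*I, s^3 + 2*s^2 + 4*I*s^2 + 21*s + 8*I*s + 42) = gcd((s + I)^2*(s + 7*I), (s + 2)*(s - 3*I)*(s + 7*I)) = s + 7*I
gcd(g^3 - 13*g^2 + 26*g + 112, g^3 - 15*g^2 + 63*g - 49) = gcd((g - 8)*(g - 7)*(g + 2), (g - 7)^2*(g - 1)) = g - 7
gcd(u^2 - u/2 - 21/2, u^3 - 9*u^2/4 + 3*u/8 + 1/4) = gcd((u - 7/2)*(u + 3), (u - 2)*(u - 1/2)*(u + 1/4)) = 1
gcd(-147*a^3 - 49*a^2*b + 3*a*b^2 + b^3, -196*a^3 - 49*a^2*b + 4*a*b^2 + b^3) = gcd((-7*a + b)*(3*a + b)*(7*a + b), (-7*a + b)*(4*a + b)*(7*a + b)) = 49*a^2 - b^2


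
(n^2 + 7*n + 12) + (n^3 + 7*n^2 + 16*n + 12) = n^3 + 8*n^2 + 23*n + 24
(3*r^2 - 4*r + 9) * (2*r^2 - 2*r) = 6*r^4 - 14*r^3 + 26*r^2 - 18*r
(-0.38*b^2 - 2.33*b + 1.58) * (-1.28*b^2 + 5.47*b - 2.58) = 0.4864*b^4 + 0.9038*b^3 - 13.7871*b^2 + 14.654*b - 4.0764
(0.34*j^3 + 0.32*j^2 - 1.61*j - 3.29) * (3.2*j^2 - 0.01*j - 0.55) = 1.088*j^5 + 1.0206*j^4 - 5.3422*j^3 - 10.6879*j^2 + 0.9184*j + 1.8095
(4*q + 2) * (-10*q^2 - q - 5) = -40*q^3 - 24*q^2 - 22*q - 10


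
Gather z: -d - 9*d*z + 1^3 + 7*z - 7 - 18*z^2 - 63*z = -d - 18*z^2 + z*(-9*d - 56) - 6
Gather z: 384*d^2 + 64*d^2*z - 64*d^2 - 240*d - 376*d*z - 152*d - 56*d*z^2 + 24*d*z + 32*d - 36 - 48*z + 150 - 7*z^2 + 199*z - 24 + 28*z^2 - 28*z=320*d^2 - 360*d + z^2*(21 - 56*d) + z*(64*d^2 - 352*d + 123) + 90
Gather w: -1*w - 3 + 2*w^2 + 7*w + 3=2*w^2 + 6*w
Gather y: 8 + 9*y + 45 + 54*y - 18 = 63*y + 35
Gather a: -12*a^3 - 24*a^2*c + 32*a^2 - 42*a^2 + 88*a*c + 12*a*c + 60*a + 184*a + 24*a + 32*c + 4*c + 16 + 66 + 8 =-12*a^3 + a^2*(-24*c - 10) + a*(100*c + 268) + 36*c + 90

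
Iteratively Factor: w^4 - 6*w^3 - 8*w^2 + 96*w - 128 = (w - 4)*(w^3 - 2*w^2 - 16*w + 32) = (w - 4)^2*(w^2 + 2*w - 8) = (w - 4)^2*(w - 2)*(w + 4)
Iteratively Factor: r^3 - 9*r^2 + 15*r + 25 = (r - 5)*(r^2 - 4*r - 5) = (r - 5)*(r + 1)*(r - 5)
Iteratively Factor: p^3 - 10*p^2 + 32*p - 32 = (p - 4)*(p^2 - 6*p + 8) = (p - 4)*(p - 2)*(p - 4)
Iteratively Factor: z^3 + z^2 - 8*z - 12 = (z + 2)*(z^2 - z - 6) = (z - 3)*(z + 2)*(z + 2)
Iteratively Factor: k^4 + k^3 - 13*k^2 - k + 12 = (k - 1)*(k^3 + 2*k^2 - 11*k - 12) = (k - 1)*(k + 4)*(k^2 - 2*k - 3) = (k - 3)*(k - 1)*(k + 4)*(k + 1)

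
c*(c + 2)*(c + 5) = c^3 + 7*c^2 + 10*c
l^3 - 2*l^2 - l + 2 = (l - 2)*(l - 1)*(l + 1)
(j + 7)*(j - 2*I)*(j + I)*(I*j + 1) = I*j^4 + 2*j^3 + 7*I*j^3 + 14*j^2 + I*j^2 + 2*j + 7*I*j + 14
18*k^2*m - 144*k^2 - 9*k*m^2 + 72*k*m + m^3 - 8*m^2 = (-6*k + m)*(-3*k + m)*(m - 8)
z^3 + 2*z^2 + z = z*(z + 1)^2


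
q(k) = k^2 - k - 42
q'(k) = 2*k - 1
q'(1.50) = 2.00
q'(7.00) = 13.00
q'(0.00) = -1.00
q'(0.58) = 0.16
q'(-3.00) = -7.00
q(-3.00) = -30.00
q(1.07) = -41.93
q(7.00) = 0.00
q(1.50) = -41.25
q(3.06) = -35.70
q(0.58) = -42.24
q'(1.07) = 1.14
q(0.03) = -42.03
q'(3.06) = 5.12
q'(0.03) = -0.94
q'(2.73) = 4.46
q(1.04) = -41.96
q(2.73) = -37.28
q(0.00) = -42.00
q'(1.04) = 1.08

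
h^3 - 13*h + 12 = (h - 3)*(h - 1)*(h + 4)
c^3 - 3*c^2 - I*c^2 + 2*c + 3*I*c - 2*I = (c - 2)*(c - 1)*(c - I)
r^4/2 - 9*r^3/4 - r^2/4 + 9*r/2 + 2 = (r/2 + 1/2)*(r - 4)*(r - 2)*(r + 1/2)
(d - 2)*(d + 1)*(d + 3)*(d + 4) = d^4 + 6*d^3 + 3*d^2 - 26*d - 24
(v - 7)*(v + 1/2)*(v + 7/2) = v^3 - 3*v^2 - 105*v/4 - 49/4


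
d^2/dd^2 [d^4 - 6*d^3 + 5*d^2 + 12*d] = 12*d^2 - 36*d + 10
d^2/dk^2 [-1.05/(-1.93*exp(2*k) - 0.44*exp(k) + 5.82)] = (1.05*(3.86*exp(k) + 0.44)*(7.72*exp(k) + 0.88)*exp(k) - (8.106*exp(k) + 0.462)*(1.93*exp(2*k) + 0.44*exp(k) - 5.82))*exp(k)/(1.93*exp(2*k) + 0.44*exp(k) - 5.82)^3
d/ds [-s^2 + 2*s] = 2 - 2*s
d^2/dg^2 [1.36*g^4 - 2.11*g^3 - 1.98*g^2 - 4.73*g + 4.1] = 16.32*g^2 - 12.66*g - 3.96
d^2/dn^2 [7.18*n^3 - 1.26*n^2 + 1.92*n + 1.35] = 43.08*n - 2.52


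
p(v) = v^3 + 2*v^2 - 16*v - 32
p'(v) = 3*v^2 + 4*v - 16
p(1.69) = -48.50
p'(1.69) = -0.67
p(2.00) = -48.00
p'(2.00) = 4.00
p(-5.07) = -29.79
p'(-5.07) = 40.83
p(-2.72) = 6.19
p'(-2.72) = -4.68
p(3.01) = -34.77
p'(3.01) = 23.22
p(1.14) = -46.16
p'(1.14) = -7.54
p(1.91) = -48.30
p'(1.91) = 2.58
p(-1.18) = -11.98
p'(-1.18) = -16.54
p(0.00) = -32.00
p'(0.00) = -16.00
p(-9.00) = -455.00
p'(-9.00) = 191.00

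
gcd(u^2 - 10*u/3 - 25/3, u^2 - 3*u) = 1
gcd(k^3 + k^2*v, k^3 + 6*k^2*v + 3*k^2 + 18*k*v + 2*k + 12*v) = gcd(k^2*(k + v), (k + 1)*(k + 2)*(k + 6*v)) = 1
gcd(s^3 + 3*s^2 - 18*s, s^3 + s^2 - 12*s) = s^2 - 3*s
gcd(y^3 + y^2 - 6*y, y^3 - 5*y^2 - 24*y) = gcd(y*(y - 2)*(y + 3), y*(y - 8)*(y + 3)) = y^2 + 3*y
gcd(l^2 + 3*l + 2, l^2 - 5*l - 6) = l + 1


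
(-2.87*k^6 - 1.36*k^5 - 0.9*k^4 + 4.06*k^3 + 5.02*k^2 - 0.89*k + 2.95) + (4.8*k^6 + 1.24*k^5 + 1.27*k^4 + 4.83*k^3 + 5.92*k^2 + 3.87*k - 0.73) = 1.93*k^6 - 0.12*k^5 + 0.37*k^4 + 8.89*k^3 + 10.94*k^2 + 2.98*k + 2.22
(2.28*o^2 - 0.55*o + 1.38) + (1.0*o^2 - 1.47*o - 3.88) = 3.28*o^2 - 2.02*o - 2.5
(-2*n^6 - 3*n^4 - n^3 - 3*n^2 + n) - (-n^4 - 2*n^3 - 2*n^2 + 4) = -2*n^6 - 2*n^4 + n^3 - n^2 + n - 4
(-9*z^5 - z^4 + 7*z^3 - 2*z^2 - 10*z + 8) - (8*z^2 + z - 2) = -9*z^5 - z^4 + 7*z^3 - 10*z^2 - 11*z + 10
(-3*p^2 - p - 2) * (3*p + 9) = -9*p^3 - 30*p^2 - 15*p - 18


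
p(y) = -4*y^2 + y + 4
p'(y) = 1 - 8*y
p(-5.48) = -121.60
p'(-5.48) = 44.84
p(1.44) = -2.85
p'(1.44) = -10.52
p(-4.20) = -70.76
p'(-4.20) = 34.60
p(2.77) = -23.92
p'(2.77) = -21.16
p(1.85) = -7.84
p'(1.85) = -13.80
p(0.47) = 3.59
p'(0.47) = -2.76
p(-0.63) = 1.78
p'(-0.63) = 6.04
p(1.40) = -2.44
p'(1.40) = -10.20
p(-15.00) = -911.00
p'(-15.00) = 121.00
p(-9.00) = -329.00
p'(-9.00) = 73.00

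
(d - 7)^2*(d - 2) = d^3 - 16*d^2 + 77*d - 98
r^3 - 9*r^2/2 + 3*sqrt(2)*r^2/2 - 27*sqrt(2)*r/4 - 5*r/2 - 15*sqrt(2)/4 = (r - 5)*(r + 1/2)*(r + 3*sqrt(2)/2)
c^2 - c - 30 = (c - 6)*(c + 5)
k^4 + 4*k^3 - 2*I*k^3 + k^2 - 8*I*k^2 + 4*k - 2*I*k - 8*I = (k + 4)*(k - 2*I)*(k - I)*(k + I)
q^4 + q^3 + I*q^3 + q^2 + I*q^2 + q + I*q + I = (q + 1)*(q - I)*(q + I)^2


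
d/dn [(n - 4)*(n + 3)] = 2*n - 1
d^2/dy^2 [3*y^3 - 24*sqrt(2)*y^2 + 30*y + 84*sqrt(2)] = 18*y - 48*sqrt(2)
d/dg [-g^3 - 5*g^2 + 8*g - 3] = -3*g^2 - 10*g + 8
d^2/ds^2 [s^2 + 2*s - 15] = 2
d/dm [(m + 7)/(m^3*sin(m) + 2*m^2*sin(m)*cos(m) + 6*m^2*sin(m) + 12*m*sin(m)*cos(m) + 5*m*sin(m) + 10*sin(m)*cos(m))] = -(m^4*cos(m) + 2*m^3*sin(m) + 13*m^3*cos(m) + 2*m^3*cos(2*m) + 27*m^2*sin(m) + m^2*sin(2*m) + 47*m^2*cos(m) + 26*m^2*cos(2*m) + 84*m*sin(m) + 14*m*sin(2*m) + 35*m*cos(m) + 94*m*cos(2*m) + 35*sin(m) + 37*sin(2*m) + 70*cos(2*m))/((m + 1)^2*(m + 5)^2*(m + 2*cos(m))^2*sin(m)^2)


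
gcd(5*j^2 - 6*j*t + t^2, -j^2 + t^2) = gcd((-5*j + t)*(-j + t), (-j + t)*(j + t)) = -j + t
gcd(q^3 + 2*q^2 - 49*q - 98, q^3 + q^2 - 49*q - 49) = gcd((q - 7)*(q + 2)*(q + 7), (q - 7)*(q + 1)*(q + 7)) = q^2 - 49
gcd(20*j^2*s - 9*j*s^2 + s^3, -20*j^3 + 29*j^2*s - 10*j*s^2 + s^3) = 20*j^2 - 9*j*s + s^2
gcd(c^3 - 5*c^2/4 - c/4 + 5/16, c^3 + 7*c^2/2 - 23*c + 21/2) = c - 1/2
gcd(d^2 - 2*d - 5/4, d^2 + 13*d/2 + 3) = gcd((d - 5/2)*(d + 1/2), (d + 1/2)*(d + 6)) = d + 1/2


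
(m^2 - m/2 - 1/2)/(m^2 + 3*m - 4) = (m + 1/2)/(m + 4)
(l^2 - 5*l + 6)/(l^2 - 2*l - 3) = (l - 2)/(l + 1)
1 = 1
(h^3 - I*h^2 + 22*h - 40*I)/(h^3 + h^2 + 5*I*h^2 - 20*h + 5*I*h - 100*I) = (h^2 - 6*I*h - 8)/(h^2 + h - 20)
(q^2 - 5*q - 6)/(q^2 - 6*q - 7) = (q - 6)/(q - 7)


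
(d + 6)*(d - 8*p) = d^2 - 8*d*p + 6*d - 48*p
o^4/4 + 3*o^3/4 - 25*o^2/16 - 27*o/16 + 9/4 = (o/4 + 1)*(o - 3/2)*(o - 1)*(o + 3/2)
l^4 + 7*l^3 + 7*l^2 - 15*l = l*(l - 1)*(l + 3)*(l + 5)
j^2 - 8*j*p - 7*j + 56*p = (j - 7)*(j - 8*p)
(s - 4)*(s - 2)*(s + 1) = s^3 - 5*s^2 + 2*s + 8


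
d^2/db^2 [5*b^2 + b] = 10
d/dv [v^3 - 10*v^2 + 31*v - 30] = 3*v^2 - 20*v + 31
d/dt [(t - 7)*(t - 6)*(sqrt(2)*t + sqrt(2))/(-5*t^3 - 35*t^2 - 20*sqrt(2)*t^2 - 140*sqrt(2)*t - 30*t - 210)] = sqrt(2)*((t - 7)*(t - 6)*(t + 1)*(3*t^2 + 8*sqrt(2)*t + 14*t + 6 + 28*sqrt(2)) - ((t - 7)*(t - 6) + (t - 7)*(t + 1) + (t - 6)*(t + 1))*(t^3 + 4*sqrt(2)*t^2 + 7*t^2 + 6*t + 28*sqrt(2)*t + 42))/(5*(t^3 + 4*sqrt(2)*t^2 + 7*t^2 + 6*t + 28*sqrt(2)*t + 42)^2)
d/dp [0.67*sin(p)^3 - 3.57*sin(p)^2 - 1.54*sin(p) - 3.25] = (2.01*sin(p)^2 - 7.14*sin(p) - 1.54)*cos(p)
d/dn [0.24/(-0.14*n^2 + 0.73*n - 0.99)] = (0.0672*n - 0.1752)/(0.14*n^2 - 0.73*n + 0.99)^2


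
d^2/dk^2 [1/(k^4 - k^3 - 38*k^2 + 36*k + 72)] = 2*((-6*k^2 + 3*k + 38)*(k^4 - k^3 - 38*k^2 + 36*k + 72) + (4*k^3 - 3*k^2 - 76*k + 36)^2)/(k^4 - k^3 - 38*k^2 + 36*k + 72)^3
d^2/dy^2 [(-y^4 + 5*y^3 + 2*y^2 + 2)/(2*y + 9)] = 2*(-12*y^4 - 124*y^3 - 216*y^2 + 1215*y + 170)/(8*y^3 + 108*y^2 + 486*y + 729)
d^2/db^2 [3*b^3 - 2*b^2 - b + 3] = 18*b - 4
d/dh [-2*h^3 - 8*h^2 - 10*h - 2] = -6*h^2 - 16*h - 10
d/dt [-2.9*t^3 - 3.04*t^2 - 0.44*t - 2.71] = -8.7*t^2 - 6.08*t - 0.44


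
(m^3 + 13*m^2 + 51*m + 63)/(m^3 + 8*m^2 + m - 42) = (m + 3)/(m - 2)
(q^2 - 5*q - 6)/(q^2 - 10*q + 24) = (q + 1)/(q - 4)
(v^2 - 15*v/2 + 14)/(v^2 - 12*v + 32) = (v - 7/2)/(v - 8)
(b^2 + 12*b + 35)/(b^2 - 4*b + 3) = (b^2 + 12*b + 35)/(b^2 - 4*b + 3)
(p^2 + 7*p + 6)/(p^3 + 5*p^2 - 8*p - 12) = 1/(p - 2)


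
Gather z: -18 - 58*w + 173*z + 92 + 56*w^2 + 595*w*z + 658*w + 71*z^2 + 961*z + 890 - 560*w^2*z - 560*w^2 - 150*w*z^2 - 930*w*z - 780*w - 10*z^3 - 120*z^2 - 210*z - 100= -504*w^2 - 180*w - 10*z^3 + z^2*(-150*w - 49) + z*(-560*w^2 - 335*w + 924) + 864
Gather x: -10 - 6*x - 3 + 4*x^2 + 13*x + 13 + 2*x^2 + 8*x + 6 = 6*x^2 + 15*x + 6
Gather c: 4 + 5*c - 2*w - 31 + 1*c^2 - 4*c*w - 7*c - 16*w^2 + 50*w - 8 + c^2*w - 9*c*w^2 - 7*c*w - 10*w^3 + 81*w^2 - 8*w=c^2*(w + 1) + c*(-9*w^2 - 11*w - 2) - 10*w^3 + 65*w^2 + 40*w - 35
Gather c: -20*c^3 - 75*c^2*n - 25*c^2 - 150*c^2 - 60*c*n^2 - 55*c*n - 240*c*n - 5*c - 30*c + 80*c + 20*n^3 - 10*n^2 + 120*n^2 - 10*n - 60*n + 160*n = -20*c^3 + c^2*(-75*n - 175) + c*(-60*n^2 - 295*n + 45) + 20*n^3 + 110*n^2 + 90*n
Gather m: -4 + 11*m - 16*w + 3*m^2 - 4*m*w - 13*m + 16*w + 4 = 3*m^2 + m*(-4*w - 2)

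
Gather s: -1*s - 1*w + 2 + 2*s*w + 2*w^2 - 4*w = s*(2*w - 1) + 2*w^2 - 5*w + 2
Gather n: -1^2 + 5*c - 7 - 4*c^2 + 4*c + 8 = -4*c^2 + 9*c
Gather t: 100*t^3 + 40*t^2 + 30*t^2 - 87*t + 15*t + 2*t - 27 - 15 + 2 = 100*t^3 + 70*t^2 - 70*t - 40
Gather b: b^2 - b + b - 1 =b^2 - 1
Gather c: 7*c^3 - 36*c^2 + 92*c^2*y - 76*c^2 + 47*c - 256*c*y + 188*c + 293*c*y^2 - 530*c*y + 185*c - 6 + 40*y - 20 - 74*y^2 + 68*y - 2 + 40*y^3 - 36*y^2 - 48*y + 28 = 7*c^3 + c^2*(92*y - 112) + c*(293*y^2 - 786*y + 420) + 40*y^3 - 110*y^2 + 60*y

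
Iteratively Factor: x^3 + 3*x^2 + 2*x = (x + 2)*(x^2 + x) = x*(x + 2)*(x + 1)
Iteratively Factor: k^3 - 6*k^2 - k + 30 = (k - 5)*(k^2 - k - 6) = (k - 5)*(k + 2)*(k - 3)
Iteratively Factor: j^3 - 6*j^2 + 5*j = (j - 5)*(j^2 - j) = j*(j - 5)*(j - 1)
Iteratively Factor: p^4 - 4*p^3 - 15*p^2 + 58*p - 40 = (p + 4)*(p^3 - 8*p^2 + 17*p - 10) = (p - 1)*(p + 4)*(p^2 - 7*p + 10) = (p - 2)*(p - 1)*(p + 4)*(p - 5)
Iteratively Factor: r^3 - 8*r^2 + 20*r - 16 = (r - 4)*(r^2 - 4*r + 4) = (r - 4)*(r - 2)*(r - 2)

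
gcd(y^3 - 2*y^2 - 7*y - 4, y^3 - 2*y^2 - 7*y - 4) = y^3 - 2*y^2 - 7*y - 4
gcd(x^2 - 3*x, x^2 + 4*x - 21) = x - 3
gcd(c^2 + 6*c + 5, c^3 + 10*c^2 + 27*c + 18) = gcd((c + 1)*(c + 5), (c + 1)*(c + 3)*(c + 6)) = c + 1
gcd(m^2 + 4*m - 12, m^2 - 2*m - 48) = m + 6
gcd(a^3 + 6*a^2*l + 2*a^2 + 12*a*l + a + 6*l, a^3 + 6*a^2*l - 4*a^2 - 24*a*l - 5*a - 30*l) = a^2 + 6*a*l + a + 6*l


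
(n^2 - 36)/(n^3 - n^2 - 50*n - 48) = (n - 6)/(n^2 - 7*n - 8)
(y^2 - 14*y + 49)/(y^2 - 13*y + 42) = (y - 7)/(y - 6)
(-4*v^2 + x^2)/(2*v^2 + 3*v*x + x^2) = (-2*v + x)/(v + x)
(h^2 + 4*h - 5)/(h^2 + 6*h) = (h^2 + 4*h - 5)/(h*(h + 6))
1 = 1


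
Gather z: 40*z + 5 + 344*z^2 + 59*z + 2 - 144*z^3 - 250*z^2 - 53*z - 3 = -144*z^3 + 94*z^2 + 46*z + 4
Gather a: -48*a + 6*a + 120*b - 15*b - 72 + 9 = -42*a + 105*b - 63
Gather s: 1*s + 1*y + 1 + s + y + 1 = 2*s + 2*y + 2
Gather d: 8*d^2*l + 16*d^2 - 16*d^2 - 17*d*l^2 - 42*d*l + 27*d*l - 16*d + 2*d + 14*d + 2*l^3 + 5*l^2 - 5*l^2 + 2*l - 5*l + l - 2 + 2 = 8*d^2*l + d*(-17*l^2 - 15*l) + 2*l^3 - 2*l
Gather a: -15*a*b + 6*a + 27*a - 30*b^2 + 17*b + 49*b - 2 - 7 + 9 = a*(33 - 15*b) - 30*b^2 + 66*b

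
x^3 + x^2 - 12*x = x*(x - 3)*(x + 4)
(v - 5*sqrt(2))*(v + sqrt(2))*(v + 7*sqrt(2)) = v^3 + 3*sqrt(2)*v^2 - 66*v - 70*sqrt(2)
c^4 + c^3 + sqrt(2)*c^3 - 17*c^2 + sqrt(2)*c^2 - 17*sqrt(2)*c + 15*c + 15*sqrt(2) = (c - 3)*(c - 1)*(c + 5)*(c + sqrt(2))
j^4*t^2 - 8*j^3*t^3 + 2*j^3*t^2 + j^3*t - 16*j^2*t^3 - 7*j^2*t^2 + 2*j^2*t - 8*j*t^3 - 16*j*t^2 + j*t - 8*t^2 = (j + 1)*(j - 8*t)*(j*t + 1)*(j*t + t)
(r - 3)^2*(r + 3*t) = r^3 + 3*r^2*t - 6*r^2 - 18*r*t + 9*r + 27*t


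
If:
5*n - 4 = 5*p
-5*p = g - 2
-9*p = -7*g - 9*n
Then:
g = -36/35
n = 246/175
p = 106/175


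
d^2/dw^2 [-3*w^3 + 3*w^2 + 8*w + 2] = 6 - 18*w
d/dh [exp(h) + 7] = exp(h)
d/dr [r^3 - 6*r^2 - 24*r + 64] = 3*r^2 - 12*r - 24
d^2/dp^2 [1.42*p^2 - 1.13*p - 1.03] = 2.84000000000000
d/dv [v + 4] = 1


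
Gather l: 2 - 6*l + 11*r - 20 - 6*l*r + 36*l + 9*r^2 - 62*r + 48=l*(30 - 6*r) + 9*r^2 - 51*r + 30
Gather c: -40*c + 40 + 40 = 80 - 40*c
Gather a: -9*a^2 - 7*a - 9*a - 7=-9*a^2 - 16*a - 7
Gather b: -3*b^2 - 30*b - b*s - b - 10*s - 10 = -3*b^2 + b*(-s - 31) - 10*s - 10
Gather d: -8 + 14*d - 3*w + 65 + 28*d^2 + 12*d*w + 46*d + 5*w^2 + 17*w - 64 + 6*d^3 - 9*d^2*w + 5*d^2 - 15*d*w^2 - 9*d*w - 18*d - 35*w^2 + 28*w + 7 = 6*d^3 + d^2*(33 - 9*w) + d*(-15*w^2 + 3*w + 42) - 30*w^2 + 42*w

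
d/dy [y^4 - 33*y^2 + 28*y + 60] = 4*y^3 - 66*y + 28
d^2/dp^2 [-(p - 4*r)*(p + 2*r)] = -2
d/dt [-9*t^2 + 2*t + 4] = 2 - 18*t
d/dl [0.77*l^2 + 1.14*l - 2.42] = 1.54*l + 1.14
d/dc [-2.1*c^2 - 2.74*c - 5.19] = -4.2*c - 2.74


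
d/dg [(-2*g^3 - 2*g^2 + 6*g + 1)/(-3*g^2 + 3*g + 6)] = (2*g^4 - 4*g^3 - 8*g^2 - 6*g + 11)/(3*(g^4 - 2*g^3 - 3*g^2 + 4*g + 4))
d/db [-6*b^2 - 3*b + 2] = -12*b - 3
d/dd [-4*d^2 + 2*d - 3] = 2 - 8*d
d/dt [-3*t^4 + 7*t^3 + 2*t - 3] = -12*t^3 + 21*t^2 + 2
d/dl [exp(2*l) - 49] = 2*exp(2*l)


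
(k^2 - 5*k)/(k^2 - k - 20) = k/(k + 4)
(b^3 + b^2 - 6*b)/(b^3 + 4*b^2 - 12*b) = (b + 3)/(b + 6)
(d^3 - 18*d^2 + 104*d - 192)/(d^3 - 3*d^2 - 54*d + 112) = (d^2 - 10*d + 24)/(d^2 + 5*d - 14)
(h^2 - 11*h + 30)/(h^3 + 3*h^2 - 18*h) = (h^2 - 11*h + 30)/(h*(h^2 + 3*h - 18))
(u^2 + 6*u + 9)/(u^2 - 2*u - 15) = (u + 3)/(u - 5)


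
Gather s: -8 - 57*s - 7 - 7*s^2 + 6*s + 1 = -7*s^2 - 51*s - 14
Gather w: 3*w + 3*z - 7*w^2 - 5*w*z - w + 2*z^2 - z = -7*w^2 + w*(2 - 5*z) + 2*z^2 + 2*z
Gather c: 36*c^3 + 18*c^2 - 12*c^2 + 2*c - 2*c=36*c^3 + 6*c^2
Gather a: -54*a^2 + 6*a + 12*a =-54*a^2 + 18*a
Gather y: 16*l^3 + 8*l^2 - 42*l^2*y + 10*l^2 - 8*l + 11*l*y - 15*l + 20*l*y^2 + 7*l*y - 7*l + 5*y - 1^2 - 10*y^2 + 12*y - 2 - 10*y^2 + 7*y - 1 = 16*l^3 + 18*l^2 - 30*l + y^2*(20*l - 20) + y*(-42*l^2 + 18*l + 24) - 4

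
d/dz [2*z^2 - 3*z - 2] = 4*z - 3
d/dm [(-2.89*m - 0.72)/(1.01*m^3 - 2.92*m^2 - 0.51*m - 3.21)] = (5.8378*m^3 - 6.2572*m^2 - 4.2048*m + 8.9097)/(1.0201*m^6 - 5.8984*m^5 + 7.4962*m^4 - 3.5058*m^3 + 19.0065*m^2 + 3.2742*m + 10.3041)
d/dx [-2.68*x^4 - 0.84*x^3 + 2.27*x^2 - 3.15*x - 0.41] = -10.72*x^3 - 2.52*x^2 + 4.54*x - 3.15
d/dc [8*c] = 8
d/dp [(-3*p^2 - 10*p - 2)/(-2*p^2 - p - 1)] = (-17*p^2 - 2*p + 8)/(4*p^4 + 4*p^3 + 5*p^2 + 2*p + 1)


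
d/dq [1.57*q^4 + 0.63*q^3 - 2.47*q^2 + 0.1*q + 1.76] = 6.28*q^3 + 1.89*q^2 - 4.94*q + 0.1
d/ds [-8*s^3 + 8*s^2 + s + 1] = -24*s^2 + 16*s + 1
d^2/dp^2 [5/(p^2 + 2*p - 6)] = 10*(-p^2 - 2*p + 4*(p + 1)^2 + 6)/(p^2 + 2*p - 6)^3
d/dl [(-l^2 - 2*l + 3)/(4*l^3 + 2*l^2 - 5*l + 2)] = (4*l^4 + 16*l^3 - 27*l^2 - 16*l + 11)/(16*l^6 + 16*l^5 - 36*l^4 - 4*l^3 + 33*l^2 - 20*l + 4)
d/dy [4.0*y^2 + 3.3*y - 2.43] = 8.0*y + 3.3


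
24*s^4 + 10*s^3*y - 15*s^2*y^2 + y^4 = (-3*s + y)*(-2*s + y)*(s + y)*(4*s + y)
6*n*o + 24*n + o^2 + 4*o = (6*n + o)*(o + 4)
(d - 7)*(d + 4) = d^2 - 3*d - 28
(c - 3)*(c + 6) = c^2 + 3*c - 18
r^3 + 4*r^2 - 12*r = r*(r - 2)*(r + 6)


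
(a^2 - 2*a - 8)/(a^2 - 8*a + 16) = (a + 2)/(a - 4)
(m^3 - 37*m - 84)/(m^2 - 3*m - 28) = m + 3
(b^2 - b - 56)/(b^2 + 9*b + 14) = (b - 8)/(b + 2)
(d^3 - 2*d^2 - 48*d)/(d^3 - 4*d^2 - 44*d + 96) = d/(d - 2)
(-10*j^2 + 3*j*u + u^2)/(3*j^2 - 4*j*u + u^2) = (-10*j^2 + 3*j*u + u^2)/(3*j^2 - 4*j*u + u^2)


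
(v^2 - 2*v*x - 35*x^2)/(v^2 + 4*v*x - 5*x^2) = (-v + 7*x)/(-v + x)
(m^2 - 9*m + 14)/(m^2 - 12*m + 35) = (m - 2)/(m - 5)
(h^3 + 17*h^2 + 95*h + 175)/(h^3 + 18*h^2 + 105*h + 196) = (h^2 + 10*h + 25)/(h^2 + 11*h + 28)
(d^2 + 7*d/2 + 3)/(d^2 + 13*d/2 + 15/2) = (d + 2)/(d + 5)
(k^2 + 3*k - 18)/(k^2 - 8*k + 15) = (k + 6)/(k - 5)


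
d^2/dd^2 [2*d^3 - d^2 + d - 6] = 12*d - 2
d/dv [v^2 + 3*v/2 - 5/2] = 2*v + 3/2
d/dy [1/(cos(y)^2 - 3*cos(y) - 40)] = (2*cos(y) - 3)*sin(y)/(sin(y)^2 + 3*cos(y) + 39)^2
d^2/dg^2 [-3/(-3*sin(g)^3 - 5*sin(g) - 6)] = 3*(-81*sin(g)^6 + 78*sin(g)^4 + 162*sin(g)^3 + 65*sin(g)^2 - 78*sin(g) + 50)/(3*sin(g)^3 + 5*sin(g) + 6)^3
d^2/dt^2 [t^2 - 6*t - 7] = 2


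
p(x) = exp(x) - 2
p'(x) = exp(x)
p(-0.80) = -1.55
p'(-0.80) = 0.45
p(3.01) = 18.29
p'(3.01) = 20.29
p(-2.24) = -1.89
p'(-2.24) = 0.11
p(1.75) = 3.75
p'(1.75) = 5.75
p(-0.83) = -1.56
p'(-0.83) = 0.44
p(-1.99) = -1.86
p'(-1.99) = 0.14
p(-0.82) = -1.56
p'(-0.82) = 0.44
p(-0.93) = -1.61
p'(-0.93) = 0.39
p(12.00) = 162752.79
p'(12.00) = 162754.79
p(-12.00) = -2.00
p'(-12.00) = 0.00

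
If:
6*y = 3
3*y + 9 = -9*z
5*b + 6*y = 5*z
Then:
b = -53/30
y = 1/2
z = -7/6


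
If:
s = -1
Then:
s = -1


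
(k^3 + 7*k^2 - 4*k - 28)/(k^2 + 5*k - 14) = k + 2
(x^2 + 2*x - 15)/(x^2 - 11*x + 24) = (x + 5)/(x - 8)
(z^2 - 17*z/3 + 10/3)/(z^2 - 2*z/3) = (z - 5)/z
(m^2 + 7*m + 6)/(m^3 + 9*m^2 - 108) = (m + 1)/(m^2 + 3*m - 18)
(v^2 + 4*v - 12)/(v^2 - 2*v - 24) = (-v^2 - 4*v + 12)/(-v^2 + 2*v + 24)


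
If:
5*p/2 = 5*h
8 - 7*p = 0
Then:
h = 4/7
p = 8/7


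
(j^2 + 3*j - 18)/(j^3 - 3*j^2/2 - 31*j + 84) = 2*(j - 3)/(2*j^2 - 15*j + 28)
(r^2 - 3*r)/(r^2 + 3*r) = (r - 3)/(r + 3)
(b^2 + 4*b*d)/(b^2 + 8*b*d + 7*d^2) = b*(b + 4*d)/(b^2 + 8*b*d + 7*d^2)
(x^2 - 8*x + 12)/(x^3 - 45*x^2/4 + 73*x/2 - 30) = 4*(x - 2)/(4*x^2 - 21*x + 20)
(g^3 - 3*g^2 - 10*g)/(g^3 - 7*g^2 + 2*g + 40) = g/(g - 4)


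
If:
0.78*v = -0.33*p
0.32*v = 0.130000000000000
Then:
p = -0.96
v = 0.41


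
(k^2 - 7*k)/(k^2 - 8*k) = (k - 7)/(k - 8)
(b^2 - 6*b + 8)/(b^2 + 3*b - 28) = (b - 2)/(b + 7)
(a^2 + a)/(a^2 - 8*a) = (a + 1)/(a - 8)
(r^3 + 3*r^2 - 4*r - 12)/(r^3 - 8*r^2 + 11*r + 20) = (r^3 + 3*r^2 - 4*r - 12)/(r^3 - 8*r^2 + 11*r + 20)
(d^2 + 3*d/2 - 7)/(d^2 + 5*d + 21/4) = 2*(d - 2)/(2*d + 3)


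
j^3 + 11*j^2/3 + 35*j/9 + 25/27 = (j + 1/3)*(j + 5/3)^2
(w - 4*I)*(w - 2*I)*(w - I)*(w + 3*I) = w^4 - 4*I*w^3 + 7*w^2 - 34*I*w - 24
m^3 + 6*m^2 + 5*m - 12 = (m - 1)*(m + 3)*(m + 4)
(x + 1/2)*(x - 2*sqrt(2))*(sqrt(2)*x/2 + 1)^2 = x^4/2 + x^3/4 - 3*x^2 - 2*sqrt(2)*x - 3*x/2 - sqrt(2)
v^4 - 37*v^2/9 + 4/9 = (v - 2)*(v - 1/3)*(v + 1/3)*(v + 2)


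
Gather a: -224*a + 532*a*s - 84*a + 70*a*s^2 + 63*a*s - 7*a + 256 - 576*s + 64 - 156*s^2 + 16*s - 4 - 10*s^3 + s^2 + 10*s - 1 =a*(70*s^2 + 595*s - 315) - 10*s^3 - 155*s^2 - 550*s + 315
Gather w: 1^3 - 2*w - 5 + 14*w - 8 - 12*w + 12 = 0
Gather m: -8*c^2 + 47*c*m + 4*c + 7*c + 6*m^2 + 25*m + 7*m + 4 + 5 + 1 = -8*c^2 + 11*c + 6*m^2 + m*(47*c + 32) + 10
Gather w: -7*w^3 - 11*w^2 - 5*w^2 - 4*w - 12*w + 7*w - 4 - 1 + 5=-7*w^3 - 16*w^2 - 9*w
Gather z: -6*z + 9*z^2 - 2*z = 9*z^2 - 8*z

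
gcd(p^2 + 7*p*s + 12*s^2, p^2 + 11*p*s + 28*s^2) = p + 4*s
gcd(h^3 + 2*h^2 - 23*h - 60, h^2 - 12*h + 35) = h - 5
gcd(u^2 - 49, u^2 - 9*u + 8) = 1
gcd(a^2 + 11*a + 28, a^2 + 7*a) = a + 7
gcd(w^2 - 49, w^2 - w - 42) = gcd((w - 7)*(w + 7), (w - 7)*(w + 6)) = w - 7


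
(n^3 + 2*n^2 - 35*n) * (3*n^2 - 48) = 3*n^5 + 6*n^4 - 153*n^3 - 96*n^2 + 1680*n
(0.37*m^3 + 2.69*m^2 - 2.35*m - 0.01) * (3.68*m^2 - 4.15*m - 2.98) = 1.3616*m^5 + 8.3637*m^4 - 20.9141*m^3 + 1.6995*m^2 + 7.0445*m + 0.0298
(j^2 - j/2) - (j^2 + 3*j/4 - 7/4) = 7/4 - 5*j/4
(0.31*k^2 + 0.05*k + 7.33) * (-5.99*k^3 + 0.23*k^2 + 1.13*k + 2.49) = -1.8569*k^5 - 0.2282*k^4 - 43.5449*k^3 + 2.5143*k^2 + 8.4074*k + 18.2517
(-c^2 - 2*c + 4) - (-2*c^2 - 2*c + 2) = c^2 + 2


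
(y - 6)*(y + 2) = y^2 - 4*y - 12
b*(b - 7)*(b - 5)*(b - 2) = b^4 - 14*b^3 + 59*b^2 - 70*b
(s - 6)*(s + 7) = s^2 + s - 42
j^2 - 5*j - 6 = (j - 6)*(j + 1)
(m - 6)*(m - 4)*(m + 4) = m^3 - 6*m^2 - 16*m + 96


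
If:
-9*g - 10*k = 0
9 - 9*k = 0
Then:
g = -10/9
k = 1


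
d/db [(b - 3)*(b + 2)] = 2*b - 1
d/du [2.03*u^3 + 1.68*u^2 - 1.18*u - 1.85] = 6.09*u^2 + 3.36*u - 1.18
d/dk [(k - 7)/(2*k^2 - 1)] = (2*k^2 - 4*k*(k - 7) - 1)/(2*k^2 - 1)^2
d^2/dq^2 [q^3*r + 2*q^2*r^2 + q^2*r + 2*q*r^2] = 2*r*(3*q + 2*r + 1)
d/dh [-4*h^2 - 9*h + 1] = -8*h - 9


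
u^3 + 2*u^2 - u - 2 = (u - 1)*(u + 1)*(u + 2)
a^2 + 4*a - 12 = (a - 2)*(a + 6)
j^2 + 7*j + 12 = (j + 3)*(j + 4)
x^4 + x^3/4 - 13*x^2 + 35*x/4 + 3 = (x - 3)*(x - 1)*(x + 1/4)*(x + 4)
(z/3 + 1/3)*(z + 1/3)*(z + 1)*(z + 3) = z^4/3 + 16*z^3/9 + 26*z^2/9 + 16*z/9 + 1/3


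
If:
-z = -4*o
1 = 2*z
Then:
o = 1/8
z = 1/2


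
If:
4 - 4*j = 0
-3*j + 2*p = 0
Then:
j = 1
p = 3/2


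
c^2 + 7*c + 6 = (c + 1)*(c + 6)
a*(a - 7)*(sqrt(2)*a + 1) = sqrt(2)*a^3 - 7*sqrt(2)*a^2 + a^2 - 7*a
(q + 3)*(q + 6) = q^2 + 9*q + 18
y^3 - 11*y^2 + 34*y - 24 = (y - 6)*(y - 4)*(y - 1)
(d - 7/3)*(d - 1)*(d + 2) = d^3 - 4*d^2/3 - 13*d/3 + 14/3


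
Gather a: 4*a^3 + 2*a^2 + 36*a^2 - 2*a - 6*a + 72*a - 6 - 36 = 4*a^3 + 38*a^2 + 64*a - 42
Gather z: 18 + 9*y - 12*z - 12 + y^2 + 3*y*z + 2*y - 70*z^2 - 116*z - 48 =y^2 + 11*y - 70*z^2 + z*(3*y - 128) - 42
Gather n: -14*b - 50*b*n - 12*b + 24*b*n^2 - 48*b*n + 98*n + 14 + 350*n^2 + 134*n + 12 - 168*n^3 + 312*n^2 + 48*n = -26*b - 168*n^3 + n^2*(24*b + 662) + n*(280 - 98*b) + 26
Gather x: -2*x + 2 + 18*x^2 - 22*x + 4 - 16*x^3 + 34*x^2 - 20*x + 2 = -16*x^3 + 52*x^2 - 44*x + 8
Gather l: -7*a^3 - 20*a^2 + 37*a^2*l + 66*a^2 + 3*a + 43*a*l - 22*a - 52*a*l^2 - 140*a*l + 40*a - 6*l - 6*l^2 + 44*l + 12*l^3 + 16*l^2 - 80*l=-7*a^3 + 46*a^2 + 21*a + 12*l^3 + l^2*(10 - 52*a) + l*(37*a^2 - 97*a - 42)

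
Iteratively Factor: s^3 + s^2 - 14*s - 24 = (s + 2)*(s^2 - s - 12) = (s - 4)*(s + 2)*(s + 3)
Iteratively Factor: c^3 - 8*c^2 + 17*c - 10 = (c - 1)*(c^2 - 7*c + 10) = (c - 5)*(c - 1)*(c - 2)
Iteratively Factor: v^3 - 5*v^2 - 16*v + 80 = (v + 4)*(v^2 - 9*v + 20) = (v - 5)*(v + 4)*(v - 4)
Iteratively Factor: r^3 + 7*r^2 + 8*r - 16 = (r + 4)*(r^2 + 3*r - 4) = (r - 1)*(r + 4)*(r + 4)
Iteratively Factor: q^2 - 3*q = (q - 3)*(q)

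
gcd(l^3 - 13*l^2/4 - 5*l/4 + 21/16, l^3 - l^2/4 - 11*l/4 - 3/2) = l + 3/4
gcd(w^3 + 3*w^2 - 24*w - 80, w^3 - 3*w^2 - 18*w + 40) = w^2 - w - 20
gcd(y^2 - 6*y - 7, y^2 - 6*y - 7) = y^2 - 6*y - 7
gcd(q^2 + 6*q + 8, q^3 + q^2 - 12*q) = q + 4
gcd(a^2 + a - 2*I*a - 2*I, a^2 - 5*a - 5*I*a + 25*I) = 1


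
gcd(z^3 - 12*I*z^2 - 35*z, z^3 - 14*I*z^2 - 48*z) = z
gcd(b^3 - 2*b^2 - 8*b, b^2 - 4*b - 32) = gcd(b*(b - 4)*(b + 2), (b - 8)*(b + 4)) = 1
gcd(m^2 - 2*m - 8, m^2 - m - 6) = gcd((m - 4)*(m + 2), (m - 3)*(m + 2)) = m + 2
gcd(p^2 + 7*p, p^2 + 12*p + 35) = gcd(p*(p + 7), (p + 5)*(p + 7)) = p + 7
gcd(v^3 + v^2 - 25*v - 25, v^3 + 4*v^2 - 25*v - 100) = v^2 - 25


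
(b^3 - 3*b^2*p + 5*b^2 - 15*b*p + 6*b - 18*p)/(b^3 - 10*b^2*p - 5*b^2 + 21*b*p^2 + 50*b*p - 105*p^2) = (-b^2 - 5*b - 6)/(-b^2 + 7*b*p + 5*b - 35*p)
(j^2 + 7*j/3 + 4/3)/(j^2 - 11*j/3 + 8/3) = (3*j^2 + 7*j + 4)/(3*j^2 - 11*j + 8)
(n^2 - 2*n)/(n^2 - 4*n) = (n - 2)/(n - 4)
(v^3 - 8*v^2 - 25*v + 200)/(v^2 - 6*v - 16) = (v^2 - 25)/(v + 2)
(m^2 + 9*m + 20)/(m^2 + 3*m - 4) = (m + 5)/(m - 1)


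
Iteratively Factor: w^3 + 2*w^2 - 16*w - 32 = (w + 2)*(w^2 - 16) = (w - 4)*(w + 2)*(w + 4)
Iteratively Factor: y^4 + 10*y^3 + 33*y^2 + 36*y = (y + 3)*(y^3 + 7*y^2 + 12*y) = y*(y + 3)*(y^2 + 7*y + 12) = y*(y + 3)^2*(y + 4)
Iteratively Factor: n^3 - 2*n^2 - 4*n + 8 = (n + 2)*(n^2 - 4*n + 4) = (n - 2)*(n + 2)*(n - 2)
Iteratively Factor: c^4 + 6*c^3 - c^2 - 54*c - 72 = (c + 3)*(c^3 + 3*c^2 - 10*c - 24) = (c + 3)*(c + 4)*(c^2 - c - 6) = (c + 2)*(c + 3)*(c + 4)*(c - 3)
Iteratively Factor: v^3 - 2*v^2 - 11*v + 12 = (v - 1)*(v^2 - v - 12) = (v - 4)*(v - 1)*(v + 3)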